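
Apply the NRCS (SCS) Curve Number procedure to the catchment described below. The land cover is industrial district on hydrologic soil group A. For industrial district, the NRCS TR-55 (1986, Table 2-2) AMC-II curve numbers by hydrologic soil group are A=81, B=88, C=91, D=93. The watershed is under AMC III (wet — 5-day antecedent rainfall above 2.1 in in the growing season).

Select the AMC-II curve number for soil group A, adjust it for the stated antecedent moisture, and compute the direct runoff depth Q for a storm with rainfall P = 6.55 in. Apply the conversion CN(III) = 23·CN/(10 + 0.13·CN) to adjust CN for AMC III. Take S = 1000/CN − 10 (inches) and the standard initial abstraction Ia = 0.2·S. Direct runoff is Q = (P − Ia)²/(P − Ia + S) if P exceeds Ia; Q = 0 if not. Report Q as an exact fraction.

Q = 55910021209/10226118780 in ≈ 5.467 in

NRCS table: industrial district, soil group A → CN(II) = 81
CN(III) from CN(II)=81: (23·81)/(10 + 0.13·81) = 186300/2053 ≈ 90.745
Max retention: S = 1000/(186300/2053) − 10 = 1900/1863 in (≈ 1.020 in)
Ia = 0.2·(1900/1863) = 380/1863 in ≈ 0.204 in
P − Ia = 6.550 − 0.204 = 236453/37260 ≈ 6.346 in (> 0, runoff occurs)
Q: (236453/37260)² ÷ (274453/37260) = 55910021209/10226118780 in (≈ 5.467 in)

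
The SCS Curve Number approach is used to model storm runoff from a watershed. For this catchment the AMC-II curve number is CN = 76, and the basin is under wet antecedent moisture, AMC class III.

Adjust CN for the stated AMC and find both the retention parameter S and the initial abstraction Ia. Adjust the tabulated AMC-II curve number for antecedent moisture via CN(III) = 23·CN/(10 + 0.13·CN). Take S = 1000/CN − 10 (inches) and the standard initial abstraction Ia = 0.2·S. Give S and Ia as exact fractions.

Adjust CN=76 to AMC III: 23·76/(10 + 0.13·76) → 1748 ÷ (497/25) = 43700/497 ≈ 87.928
Retention S: 1000/CN − 10 with CN=87.928 → S = 600/437 ≈ 1.373 in
Initial abstraction Ia = S/5 = (600/437)/5 = 120/437 ≈ 0.275 in

S = 600/437 in ≈ 1.373 in; Ia = 120/437 in ≈ 0.275 in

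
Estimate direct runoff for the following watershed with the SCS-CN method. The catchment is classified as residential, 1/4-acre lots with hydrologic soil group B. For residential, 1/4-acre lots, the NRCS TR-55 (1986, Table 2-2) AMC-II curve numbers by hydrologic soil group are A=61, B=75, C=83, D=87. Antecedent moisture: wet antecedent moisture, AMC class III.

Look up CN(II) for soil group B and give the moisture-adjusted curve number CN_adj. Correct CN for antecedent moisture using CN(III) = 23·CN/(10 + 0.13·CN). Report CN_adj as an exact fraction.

CN_adj = 6900/79 ≈ 87.342

NRCS table: residential, 1/4-acre lots, soil group B → CN(II) = 75
CN(III) from CN(II)=75: (23·75)/(10 + 0.13·75) = 6900/79 ≈ 87.342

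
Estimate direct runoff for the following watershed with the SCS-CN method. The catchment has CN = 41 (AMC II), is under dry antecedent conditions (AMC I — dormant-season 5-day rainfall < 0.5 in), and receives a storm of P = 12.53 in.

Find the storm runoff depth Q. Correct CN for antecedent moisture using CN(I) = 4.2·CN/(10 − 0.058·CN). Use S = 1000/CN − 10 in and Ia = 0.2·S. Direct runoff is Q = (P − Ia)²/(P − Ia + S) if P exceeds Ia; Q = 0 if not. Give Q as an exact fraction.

Q = 238957701889/296083521300 in ≈ 0.807 in

Dry (AMC I): CN(I) = 4.2·41/(10 − 0.058·41) = (861/5)/(3811/500) = 86100/3811 ≈ 22.592
Max retention: S = 1000/(86100/3811) − 10 = 29500/861 in (≈ 34.262 in)
Initial abstraction Ia = S/5 = (29500/861)/5 = 5900/861 ≈ 6.852 in
Since P=12.530 > Ia=6.852: effective rainfall P−Ia = 488833/86100 in
Runoff Q = (P−Ia)²/(P−Ia+S) = (5.678)²/(5.678+34.262) = 238957701889/296083521300 ≈ 0.807 in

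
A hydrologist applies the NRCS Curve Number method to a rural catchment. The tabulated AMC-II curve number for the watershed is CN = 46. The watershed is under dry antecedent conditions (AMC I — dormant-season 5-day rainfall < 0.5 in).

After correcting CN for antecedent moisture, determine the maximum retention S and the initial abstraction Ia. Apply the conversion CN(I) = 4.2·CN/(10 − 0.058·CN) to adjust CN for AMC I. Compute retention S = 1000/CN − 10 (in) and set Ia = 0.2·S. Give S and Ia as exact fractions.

S = 4500/161 in ≈ 27.950 in; Ia = 900/161 in ≈ 5.590 in

Adjust CN=46 to AMC I: 4.2·46/(10 − 0.058·46) → (966/5) ÷ (1833/250) = 16100/611 ≈ 26.350
Max retention: S = 1000/(16100/611) − 10 = 4500/161 in (≈ 27.950 in)
Initial abstraction Ia = S/5 = (4500/161)/5 = 900/161 ≈ 5.590 in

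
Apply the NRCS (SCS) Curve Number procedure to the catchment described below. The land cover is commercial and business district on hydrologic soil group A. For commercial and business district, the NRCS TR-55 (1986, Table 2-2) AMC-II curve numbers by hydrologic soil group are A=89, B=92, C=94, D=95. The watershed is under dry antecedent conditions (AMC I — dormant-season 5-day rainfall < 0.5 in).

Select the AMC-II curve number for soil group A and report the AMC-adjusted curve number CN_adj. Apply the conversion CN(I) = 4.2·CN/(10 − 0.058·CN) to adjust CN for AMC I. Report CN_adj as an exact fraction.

NRCS table: commercial and business district, soil group A → CN(II) = 89
Adjust CN=89 to AMC I: 4.2·89/(10 − 0.058·89) → (1869/5) ÷ (2419/500) = 186900/2419 ≈ 77.263

CN_adj = 186900/2419 ≈ 77.263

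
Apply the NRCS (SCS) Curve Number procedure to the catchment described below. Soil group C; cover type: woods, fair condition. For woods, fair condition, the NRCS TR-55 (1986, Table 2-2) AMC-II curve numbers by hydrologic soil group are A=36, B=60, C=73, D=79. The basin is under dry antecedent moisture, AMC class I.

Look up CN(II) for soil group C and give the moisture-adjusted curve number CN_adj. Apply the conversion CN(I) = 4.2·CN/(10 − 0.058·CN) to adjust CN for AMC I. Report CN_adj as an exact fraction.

NRCS table: woods, fair condition, soil group C → CN(II) = 73
CN(I) from CN(II)=73: (4.2·73)/(10 − 0.058·73) = 51100/961 ≈ 53.174

CN_adj = 51100/961 ≈ 53.174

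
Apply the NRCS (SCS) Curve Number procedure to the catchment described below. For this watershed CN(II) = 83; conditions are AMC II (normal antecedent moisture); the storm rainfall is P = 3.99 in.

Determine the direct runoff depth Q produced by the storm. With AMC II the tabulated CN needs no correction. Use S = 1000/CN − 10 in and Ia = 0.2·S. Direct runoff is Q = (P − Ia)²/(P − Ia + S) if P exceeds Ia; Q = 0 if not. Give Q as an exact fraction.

Q = 883100089/387751100 in ≈ 2.277 in

Average conditions: CN = 83 (no AMC adjustment).
S = 1000/83 − 10 = 170/83 in ≈ 2.048 in
Ia = 0.2S: 0.2·2.048 = 0.410 in (exactly 34/83)
Excess rainfall: 3.990 − 0.410 = 3.580 in; P > Ia so Q > 0
Runoff Q = (P−Ia)²/(P−Ia+S) = (3.580)²/(3.580+2.048) = 883100089/387751100 ≈ 2.277 in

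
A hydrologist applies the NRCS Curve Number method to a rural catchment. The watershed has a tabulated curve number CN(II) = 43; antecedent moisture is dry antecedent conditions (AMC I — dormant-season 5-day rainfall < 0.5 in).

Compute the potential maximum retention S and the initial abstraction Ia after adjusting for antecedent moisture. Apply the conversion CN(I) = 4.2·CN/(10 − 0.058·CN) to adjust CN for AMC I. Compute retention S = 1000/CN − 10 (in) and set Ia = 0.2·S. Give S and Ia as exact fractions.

Dry (AMC I): CN(I) = 4.2·43/(10 − 0.058·43) = (903/5)/(3753/500) = 30100/1251 ≈ 24.061
Max retention: S = 1000/(30100/1251) − 10 = 9500/301 in (≈ 31.561 in)
Ia = 0.2·(9500/301) = 1900/301 in ≈ 6.312 in

S = 9500/301 in ≈ 31.561 in; Ia = 1900/301 in ≈ 6.312 in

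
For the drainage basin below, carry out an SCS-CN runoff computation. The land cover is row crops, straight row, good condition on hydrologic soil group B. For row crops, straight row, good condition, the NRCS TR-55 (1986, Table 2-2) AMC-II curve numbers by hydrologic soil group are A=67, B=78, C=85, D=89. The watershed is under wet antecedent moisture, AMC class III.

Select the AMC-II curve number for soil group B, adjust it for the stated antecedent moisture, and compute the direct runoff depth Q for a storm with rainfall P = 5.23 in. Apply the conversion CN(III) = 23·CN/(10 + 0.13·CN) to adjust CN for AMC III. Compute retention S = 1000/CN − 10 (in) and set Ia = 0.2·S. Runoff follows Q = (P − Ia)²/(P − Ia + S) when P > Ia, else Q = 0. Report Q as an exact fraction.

Q = 199926131161/49974650700 in ≈ 4.001 in

NRCS table: row crops, straight row, good condition, soil group B → CN(II) = 78
CN(III) from CN(II)=78: (23·78)/(10 + 0.13·78) = 89700/1007 ≈ 89.076
S = 1000/(89700/1007) − 10 = 1100/897 in ≈ 1.226 in
Initial abstraction Ia = S/5 = (1100/897)/5 = 220/897 ≈ 0.245 in
P − Ia = 5.230 − 0.245 = 447131/89700 ≈ 4.985 in (> 0, runoff occurs)
Runoff Q = (P−Ia)²/(P−Ia+S) = (4.985)²/(4.985+1.226) = 199926131161/49974650700 ≈ 4.001 in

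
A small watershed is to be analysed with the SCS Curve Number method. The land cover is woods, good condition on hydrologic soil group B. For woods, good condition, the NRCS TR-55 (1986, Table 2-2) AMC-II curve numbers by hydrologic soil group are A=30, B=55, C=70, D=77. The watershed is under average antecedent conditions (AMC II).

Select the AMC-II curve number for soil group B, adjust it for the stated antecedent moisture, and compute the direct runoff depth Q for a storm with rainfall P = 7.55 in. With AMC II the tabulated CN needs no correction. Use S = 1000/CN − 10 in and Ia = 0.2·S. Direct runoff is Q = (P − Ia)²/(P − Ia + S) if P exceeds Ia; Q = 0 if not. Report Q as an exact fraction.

Q = 1692601/682220 in ≈ 2.481 in

NRCS table: woods, good condition, soil group B → CN(II) = 55
CN(II) = 55; AMC II needs no correction.
S = 1000/55 − 10 = 90/11 in ≈ 8.182 in
Ia = 0.2·(90/11) = 18/11 in ≈ 1.636 in
Excess rainfall: 7.550 − 1.636 = 5.914 in; P > Ia so Q > 0
Runoff Q = (P−Ia)²/(P−Ia+S) = (5.914)²/(5.914+8.182) = 1692601/682220 ≈ 2.481 in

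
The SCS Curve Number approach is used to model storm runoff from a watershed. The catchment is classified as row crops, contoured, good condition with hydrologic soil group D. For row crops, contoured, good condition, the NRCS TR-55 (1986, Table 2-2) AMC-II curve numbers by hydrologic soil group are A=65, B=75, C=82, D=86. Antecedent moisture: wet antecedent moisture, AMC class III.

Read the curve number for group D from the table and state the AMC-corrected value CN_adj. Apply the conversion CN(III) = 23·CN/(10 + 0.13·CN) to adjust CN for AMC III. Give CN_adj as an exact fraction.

CN_adj = 98900/1059 ≈ 93.390

NRCS table: row crops, contoured, good condition, soil group D → CN(II) = 86
Wet (AMC III): CN(III) = 23·86/(10 + 0.13·86) = 1978/(1059/50) = 98900/1059 ≈ 93.390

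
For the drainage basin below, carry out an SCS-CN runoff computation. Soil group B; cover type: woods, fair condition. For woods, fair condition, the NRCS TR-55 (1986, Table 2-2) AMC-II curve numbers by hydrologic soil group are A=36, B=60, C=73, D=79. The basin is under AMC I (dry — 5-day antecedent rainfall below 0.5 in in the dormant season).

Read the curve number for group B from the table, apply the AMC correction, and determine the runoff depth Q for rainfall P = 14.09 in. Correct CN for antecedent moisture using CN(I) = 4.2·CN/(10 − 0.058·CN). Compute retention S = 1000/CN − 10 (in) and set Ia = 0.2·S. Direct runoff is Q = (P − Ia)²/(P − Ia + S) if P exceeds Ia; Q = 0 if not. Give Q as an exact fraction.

NRCS table: woods, fair condition, soil group B → CN(II) = 60
Adjust CN=60 to AMC I: 4.2·60/(10 − 0.058·60) → 252 ÷ (163/25) = 6300/163 ≈ 38.650
Retention S: 1000/CN − 10 with CN=38.650 → S = 1000/63 ≈ 15.873 in
Initial abstraction Ia = S/5 = (1000/63)/5 = 200/63 ≈ 3.175 in
P − Ia = 14.090 − 3.175 = 68767/6300 ≈ 10.915 in (> 0, runoff occurs)
Q: (68767/6300)² ÷ (168767/6300) = 4728900289/1063232100 in (≈ 4.448 in)

Q = 4728900289/1063232100 in ≈ 4.448 in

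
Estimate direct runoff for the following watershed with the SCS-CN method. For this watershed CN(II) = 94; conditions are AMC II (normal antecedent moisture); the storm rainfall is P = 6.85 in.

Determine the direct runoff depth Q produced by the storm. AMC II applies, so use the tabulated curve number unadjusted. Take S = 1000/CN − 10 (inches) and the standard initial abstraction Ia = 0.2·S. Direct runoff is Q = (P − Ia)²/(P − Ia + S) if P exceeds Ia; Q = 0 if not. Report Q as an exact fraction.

AMC II — tabulated CN = 94 applies directly.
S = 1000/94 − 10 = 30/47 in ≈ 0.638 in
Initial abstraction Ia = S/5 = (30/47)/5 = 6/47 ≈ 0.128 in
Excess rainfall: 6.850 − 0.128 = 6.722 in; P > Ia so Q > 0
Runoff Q = (P−Ia)²/(P−Ia+S) = (6.722)²/(6.722+0.638) = 39929761/6503860 ≈ 6.139 in

Q = 39929761/6503860 in ≈ 6.139 in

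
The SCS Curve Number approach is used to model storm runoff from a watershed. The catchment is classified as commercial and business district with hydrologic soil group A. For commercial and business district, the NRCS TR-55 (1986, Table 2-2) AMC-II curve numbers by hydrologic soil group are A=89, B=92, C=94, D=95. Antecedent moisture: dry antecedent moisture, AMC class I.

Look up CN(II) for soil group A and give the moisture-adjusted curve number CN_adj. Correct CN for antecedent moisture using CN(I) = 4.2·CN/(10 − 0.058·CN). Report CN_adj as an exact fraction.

NRCS table: commercial and business district, soil group A → CN(II) = 89
CN(I) from CN(II)=89: (4.2·89)/(10 − 0.058·89) = 186900/2419 ≈ 77.263

CN_adj = 186900/2419 ≈ 77.263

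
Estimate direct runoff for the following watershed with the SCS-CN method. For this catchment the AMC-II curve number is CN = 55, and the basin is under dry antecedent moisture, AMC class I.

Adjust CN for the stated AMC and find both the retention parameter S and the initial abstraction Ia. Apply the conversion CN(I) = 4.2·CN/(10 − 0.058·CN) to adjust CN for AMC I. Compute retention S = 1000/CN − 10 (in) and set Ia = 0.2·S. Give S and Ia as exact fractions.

S = 1500/77 in ≈ 19.481 in; Ia = 300/77 in ≈ 3.896 in

Adjust CN=55 to AMC I: 4.2·55/(10 − 0.058·55) → 231 ÷ (681/100) = 7700/227 ≈ 33.921
S = 1000/(7700/227) − 10 = 1500/77 in ≈ 19.481 in
Ia = 0.2S: 0.2·19.481 = 3.896 in (exactly 300/77)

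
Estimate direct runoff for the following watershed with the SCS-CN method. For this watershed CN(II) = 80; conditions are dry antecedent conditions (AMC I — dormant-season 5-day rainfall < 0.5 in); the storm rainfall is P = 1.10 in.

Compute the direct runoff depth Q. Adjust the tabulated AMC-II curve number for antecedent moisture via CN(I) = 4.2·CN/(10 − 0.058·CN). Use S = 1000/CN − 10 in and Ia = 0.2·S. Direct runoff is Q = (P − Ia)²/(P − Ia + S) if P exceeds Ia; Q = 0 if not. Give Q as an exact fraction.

Q = 0 in ≈ 0.000 in

CN(I) from CN(II)=80: (4.2·80)/(10 − 0.058·80) = 4200/67 ≈ 62.687
S = 1000/(4200/67) − 10 = 125/21 in ≈ 5.952 in
Ia = 0.2S: 0.2·5.952 = 1.190 in (exactly 25/21)
P = 1.100 ≤ Ia = 1.190 in: entire storm abstracted, Q = 0.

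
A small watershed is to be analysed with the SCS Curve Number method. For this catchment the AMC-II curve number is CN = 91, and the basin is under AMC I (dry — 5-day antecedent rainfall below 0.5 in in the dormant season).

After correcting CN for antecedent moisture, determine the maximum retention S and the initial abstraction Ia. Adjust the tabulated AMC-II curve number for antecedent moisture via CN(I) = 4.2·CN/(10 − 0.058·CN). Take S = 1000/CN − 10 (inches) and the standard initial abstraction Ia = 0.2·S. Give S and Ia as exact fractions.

S = 1500/637 in ≈ 2.355 in; Ia = 300/637 in ≈ 0.471 in

CN(I) from CN(II)=91: (4.2·91)/(10 − 0.058·91) = 63700/787 ≈ 80.940
Max retention: S = 1000/(63700/787) − 10 = 1500/637 in (≈ 2.355 in)
Ia = 0.2·(1500/637) = 300/637 in ≈ 0.471 in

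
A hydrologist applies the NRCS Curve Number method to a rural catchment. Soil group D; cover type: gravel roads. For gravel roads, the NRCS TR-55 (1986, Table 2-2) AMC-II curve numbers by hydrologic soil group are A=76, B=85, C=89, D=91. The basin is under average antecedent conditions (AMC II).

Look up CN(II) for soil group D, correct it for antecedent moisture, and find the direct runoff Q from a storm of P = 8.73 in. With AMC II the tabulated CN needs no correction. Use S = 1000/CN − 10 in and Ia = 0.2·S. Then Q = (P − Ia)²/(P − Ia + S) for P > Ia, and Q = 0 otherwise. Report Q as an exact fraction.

NRCS table: gravel roads, soil group D → CN(II) = 91
AMC II — tabulated CN = 91 applies directly.
S = 1000/91 − 10 = 90/91 in ≈ 0.989 in
Ia = 0.2·(90/91) = 18/91 in ≈ 0.198 in
Excess rainfall: 8.730 − 0.198 = 8.532 in; P > Ia so Q > 0
Q = (77643/9100)²/((77643/9100) + 90/91) = (6028435449/82810000)/(86643/9100) = 223275387/29201900 in ≈ 7.646 in

Q = 223275387/29201900 in ≈ 7.646 in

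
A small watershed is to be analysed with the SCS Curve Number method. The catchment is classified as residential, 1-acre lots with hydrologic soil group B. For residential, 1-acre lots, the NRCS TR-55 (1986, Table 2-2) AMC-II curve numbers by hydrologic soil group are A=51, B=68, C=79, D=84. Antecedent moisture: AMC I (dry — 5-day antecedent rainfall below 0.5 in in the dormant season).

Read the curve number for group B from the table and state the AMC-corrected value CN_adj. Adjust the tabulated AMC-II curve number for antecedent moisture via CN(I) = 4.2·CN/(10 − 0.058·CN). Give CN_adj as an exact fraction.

NRCS table: residential, 1-acre lots, soil group B → CN(II) = 68
Dry (AMC I): CN(I) = 4.2·68/(10 − 0.058·68) = (1428/5)/(757/125) = 35700/757 ≈ 47.160

CN_adj = 35700/757 ≈ 47.160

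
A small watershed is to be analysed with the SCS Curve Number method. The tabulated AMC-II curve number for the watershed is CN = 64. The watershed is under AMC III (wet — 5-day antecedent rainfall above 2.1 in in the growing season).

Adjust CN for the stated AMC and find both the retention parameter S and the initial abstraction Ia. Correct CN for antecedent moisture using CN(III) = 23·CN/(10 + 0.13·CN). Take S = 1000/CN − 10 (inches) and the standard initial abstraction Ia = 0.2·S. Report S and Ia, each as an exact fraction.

S = 225/92 in ≈ 2.446 in; Ia = 45/92 in ≈ 0.489 in

Adjust CN=64 to AMC III: 23·64/(10 + 0.13·64) → 1472 ÷ (458/25) = 18400/229 ≈ 80.349
Max retention: S = 1000/(18400/229) − 10 = 225/92 in (≈ 2.446 in)
Initial abstraction Ia = S/5 = (225/92)/5 = 45/92 ≈ 0.489 in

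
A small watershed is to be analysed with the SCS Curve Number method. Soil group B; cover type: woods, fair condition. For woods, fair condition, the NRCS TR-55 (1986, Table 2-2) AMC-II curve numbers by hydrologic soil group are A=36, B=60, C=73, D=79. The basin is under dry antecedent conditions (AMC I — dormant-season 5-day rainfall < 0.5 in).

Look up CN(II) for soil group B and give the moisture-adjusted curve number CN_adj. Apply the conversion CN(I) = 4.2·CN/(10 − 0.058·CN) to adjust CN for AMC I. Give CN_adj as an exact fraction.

CN_adj = 6300/163 ≈ 38.650

NRCS table: woods, fair condition, soil group B → CN(II) = 60
Dry (AMC I): CN(I) = 4.2·60/(10 − 0.058·60) = 252/(163/25) = 6300/163 ≈ 38.650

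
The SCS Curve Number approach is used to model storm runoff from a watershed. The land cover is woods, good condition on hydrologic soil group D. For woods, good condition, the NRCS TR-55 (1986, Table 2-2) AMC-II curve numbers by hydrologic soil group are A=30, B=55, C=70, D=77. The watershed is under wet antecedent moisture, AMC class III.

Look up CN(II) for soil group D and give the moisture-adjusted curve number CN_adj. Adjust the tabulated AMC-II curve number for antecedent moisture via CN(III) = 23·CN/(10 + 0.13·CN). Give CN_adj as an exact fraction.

CN_adj = 7700/87 ≈ 88.506

NRCS table: woods, good condition, soil group D → CN(II) = 77
CN(III) from CN(II)=77: (23·77)/(10 + 0.13·77) = 7700/87 ≈ 88.506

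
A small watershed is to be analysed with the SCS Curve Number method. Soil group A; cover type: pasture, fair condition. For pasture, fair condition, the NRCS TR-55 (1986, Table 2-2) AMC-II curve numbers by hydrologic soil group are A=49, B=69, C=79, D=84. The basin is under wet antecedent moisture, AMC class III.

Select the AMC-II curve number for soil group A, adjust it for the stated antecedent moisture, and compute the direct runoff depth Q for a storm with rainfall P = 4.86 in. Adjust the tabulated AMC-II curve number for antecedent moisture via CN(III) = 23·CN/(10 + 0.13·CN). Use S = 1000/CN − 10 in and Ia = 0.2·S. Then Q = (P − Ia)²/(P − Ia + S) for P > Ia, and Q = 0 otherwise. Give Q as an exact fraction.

Q = 16555675107/8975822450 in ≈ 1.844 in

NRCS table: pasture, fair condition, soil group A → CN(II) = 49
CN(III) from CN(II)=49: (23·49)/(10 + 0.13·49) = 112700/1637 ≈ 68.845
Max retention: S = 1000/(112700/1637) − 10 = 5100/1127 in (≈ 4.525 in)
Initial abstraction Ia = S/5 = (5100/1127)/5 = 1020/1127 ≈ 0.905 in
Since P=4.860 > Ia=0.905: effective rainfall P−Ia = 222861/56350 in
Q: (222861/56350)² ÷ (477861/56350) = 16555675107/8975822450 in (≈ 1.844 in)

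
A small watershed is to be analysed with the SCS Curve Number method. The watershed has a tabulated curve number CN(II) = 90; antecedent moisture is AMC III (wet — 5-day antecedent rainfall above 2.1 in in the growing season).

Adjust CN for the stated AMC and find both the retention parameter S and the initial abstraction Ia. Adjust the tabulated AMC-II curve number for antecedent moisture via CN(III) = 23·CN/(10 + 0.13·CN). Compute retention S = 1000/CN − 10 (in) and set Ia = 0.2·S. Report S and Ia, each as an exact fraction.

S = 100/207 in ≈ 0.483 in; Ia = 20/207 in ≈ 0.097 in

Wet (AMC III): CN(III) = 23·90/(10 + 0.13·90) = 2070/(217/10) = 20700/217 ≈ 95.392
Retention S: 1000/CN − 10 with CN=95.392 → S = 100/207 ≈ 0.483 in
Initial abstraction Ia = S/5 = (100/207)/5 = 20/207 ≈ 0.097 in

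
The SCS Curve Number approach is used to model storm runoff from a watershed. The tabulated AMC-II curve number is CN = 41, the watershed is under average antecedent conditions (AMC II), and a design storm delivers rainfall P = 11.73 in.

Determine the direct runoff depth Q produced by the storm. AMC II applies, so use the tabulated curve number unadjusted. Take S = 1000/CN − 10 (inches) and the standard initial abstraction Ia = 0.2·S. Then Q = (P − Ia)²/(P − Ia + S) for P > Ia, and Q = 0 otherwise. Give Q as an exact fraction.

Q = 1317181849/390701300 in ≈ 3.371 in

AMC II — tabulated CN = 41 applies directly.
Retention S: 1000/CN − 10 with CN=41.000 → S = 590/41 ≈ 14.390 in
Ia = 0.2S: 0.2·14.390 = 2.878 in (exactly 118/41)
Since P=11.730 > Ia=2.878: effective rainfall P−Ia = 36293/4100 in
Q: (36293/4100)² ÷ (95293/4100) = 1317181849/390701300 in (≈ 3.371 in)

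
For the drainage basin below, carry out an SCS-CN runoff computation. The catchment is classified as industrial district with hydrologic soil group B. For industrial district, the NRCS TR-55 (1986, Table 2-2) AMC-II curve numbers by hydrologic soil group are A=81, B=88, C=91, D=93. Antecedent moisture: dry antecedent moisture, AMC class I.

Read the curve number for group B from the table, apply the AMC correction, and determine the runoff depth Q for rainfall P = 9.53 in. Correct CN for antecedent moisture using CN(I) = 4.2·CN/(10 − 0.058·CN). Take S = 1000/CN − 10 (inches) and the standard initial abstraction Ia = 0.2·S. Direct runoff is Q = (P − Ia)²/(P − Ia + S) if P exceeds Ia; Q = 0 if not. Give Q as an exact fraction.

Q = 4675961161/719033700 in ≈ 6.503 in

NRCS table: industrial district, soil group B → CN(II) = 88
CN(I) from CN(II)=88: (4.2·88)/(10 − 0.058·88) = 3850/51 ≈ 75.490
Retention S: 1000/CN − 10 with CN=75.490 → S = 250/77 ≈ 3.247 in
Ia = 0.2·(250/77) = 50/77 in ≈ 0.649 in
P − Ia = 9.530 − 0.649 = 68381/7700 ≈ 8.881 in (> 0, runoff occurs)
Q: (68381/7700)² ÷ (93381/7700) = 4675961161/719033700 in (≈ 6.503 in)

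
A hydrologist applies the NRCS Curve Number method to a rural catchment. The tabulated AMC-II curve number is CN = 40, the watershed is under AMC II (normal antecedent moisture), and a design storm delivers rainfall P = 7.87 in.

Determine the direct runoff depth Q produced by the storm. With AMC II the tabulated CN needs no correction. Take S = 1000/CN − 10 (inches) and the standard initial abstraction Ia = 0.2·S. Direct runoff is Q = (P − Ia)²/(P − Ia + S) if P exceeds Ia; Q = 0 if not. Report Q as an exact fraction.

AMC II — tabulated CN = 40 applies directly.
Retention S: 1000/CN − 10 with CN=40.000 → S = 15 ≈ 15.000 in
Ia = 0.2·15 = 3 in ≈ 3.000 in
Excess rainfall: 7.870 − 3.000 = 4.870 in; P > Ia so Q > 0
Q = (487/100)²/((487/100) + 15) = (237169/10000)/(1987/100) = 237169/198700 in ≈ 1.194 in

Q = 237169/198700 in ≈ 1.194 in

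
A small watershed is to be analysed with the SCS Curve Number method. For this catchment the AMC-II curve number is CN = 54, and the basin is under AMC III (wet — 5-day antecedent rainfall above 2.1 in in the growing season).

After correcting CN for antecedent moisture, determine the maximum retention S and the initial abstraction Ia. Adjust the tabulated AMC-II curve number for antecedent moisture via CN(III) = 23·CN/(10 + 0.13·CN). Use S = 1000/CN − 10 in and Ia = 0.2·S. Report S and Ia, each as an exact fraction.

Wet (AMC III): CN(III) = 23·54/(10 + 0.13·54) = 1242/(851/50) = 2700/37 ≈ 72.973
Retention S: 1000/CN − 10 with CN=72.973 → S = 100/27 ≈ 3.704 in
Ia = 0.2·(100/27) = 20/27 in ≈ 0.741 in

S = 100/27 in ≈ 3.704 in; Ia = 20/27 in ≈ 0.741 in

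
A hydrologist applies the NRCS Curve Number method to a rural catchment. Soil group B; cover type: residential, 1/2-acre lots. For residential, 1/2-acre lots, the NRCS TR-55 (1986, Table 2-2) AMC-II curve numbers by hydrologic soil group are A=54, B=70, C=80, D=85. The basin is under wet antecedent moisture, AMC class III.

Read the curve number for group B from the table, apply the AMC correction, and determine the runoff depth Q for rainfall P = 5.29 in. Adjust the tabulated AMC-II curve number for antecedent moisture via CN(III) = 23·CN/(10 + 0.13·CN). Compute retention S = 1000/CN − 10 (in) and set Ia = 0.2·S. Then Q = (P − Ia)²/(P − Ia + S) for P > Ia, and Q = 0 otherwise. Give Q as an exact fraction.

Q = 6267730561/1757620900 in ≈ 3.566 in

NRCS table: residential, 1/2-acre lots, soil group B → CN(II) = 70
Wet (AMC III): CN(III) = 23·70/(10 + 0.13·70) = 1610/(191/10) = 16100/191 ≈ 84.293
Retention S: 1000/CN − 10 with CN=84.293 → S = 300/161 ≈ 1.863 in
Ia = 0.2·(300/161) = 60/161 in ≈ 0.373 in
Since P=5.290 > Ia=0.373: effective rainfall P−Ia = 79169/16100 in
Q = (79169/16100)²/((79169/16100) + 300/161) = (6267730561/259210000)/(109169/16100) = 6267730561/1757620900 in ≈ 3.566 in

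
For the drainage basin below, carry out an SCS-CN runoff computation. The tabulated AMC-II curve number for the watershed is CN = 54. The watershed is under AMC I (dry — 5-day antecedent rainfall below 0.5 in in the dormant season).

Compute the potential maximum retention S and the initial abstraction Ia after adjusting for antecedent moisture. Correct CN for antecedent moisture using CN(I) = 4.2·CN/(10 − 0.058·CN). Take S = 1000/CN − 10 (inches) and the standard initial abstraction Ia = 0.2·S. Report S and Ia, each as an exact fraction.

Dry (AMC I): CN(I) = 4.2·54/(10 − 0.058·54) = (1134/5)/(1717/250) = 56700/1717 ≈ 33.023
Retention S: 1000/CN − 10 with CN=33.023 → S = 11500/567 ≈ 20.282 in
Ia = 0.2S: 0.2·20.282 = 4.056 in (exactly 2300/567)

S = 11500/567 in ≈ 20.282 in; Ia = 2300/567 in ≈ 4.056 in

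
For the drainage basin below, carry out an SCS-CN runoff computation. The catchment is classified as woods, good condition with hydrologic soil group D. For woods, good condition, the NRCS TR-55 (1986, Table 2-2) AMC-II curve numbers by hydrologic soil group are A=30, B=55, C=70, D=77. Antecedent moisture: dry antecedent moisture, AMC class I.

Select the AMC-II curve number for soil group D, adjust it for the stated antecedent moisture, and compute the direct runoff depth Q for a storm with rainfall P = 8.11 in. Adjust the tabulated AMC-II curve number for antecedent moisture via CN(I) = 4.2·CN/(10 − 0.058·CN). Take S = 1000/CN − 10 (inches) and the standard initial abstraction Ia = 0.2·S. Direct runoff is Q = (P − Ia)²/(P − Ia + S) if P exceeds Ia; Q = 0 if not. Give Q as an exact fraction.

NRCS table: woods, good condition, soil group D → CN(II) = 77
CN(I) from CN(II)=77: (4.2·77)/(10 − 0.058·77) = 161700/2767 ≈ 58.439
S = 1000/(161700/2767) − 10 = 11500/1617 in ≈ 7.112 in
Ia = 0.2·(11500/1617) = 2300/1617 in ≈ 1.422 in
Excess rainfall: 8.110 − 1.422 = 6.688 in; P > Ia so Q > 0
Q: (1081387/161700)² ÷ (2231387/161700) = 1169397843769/360815277900 in (≈ 3.241 in)

Q = 1169397843769/360815277900 in ≈ 3.241 in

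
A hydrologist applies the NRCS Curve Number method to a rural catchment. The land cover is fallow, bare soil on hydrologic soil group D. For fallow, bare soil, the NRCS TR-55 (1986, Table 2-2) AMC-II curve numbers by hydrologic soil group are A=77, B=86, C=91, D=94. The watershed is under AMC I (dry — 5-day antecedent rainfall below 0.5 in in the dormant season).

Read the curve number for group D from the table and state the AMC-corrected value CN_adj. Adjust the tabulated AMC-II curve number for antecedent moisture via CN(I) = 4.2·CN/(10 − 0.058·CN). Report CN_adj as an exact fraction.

NRCS table: fallow, bare soil, soil group D → CN(II) = 94
CN(I) from CN(II)=94: (4.2·94)/(10 − 0.058·94) = 32900/379 ≈ 86.807

CN_adj = 32900/379 ≈ 86.807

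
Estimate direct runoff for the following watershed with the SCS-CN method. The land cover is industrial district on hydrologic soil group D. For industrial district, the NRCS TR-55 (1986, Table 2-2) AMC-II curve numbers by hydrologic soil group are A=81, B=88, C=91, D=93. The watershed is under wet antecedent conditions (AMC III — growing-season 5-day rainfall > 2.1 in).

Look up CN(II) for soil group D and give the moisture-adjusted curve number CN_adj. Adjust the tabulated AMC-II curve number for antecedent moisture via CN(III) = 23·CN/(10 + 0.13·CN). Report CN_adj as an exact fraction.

CN_adj = 213900/2209 ≈ 96.831

NRCS table: industrial district, soil group D → CN(II) = 93
Wet (AMC III): CN(III) = 23·93/(10 + 0.13·93) = 2139/(2209/100) = 213900/2209 ≈ 96.831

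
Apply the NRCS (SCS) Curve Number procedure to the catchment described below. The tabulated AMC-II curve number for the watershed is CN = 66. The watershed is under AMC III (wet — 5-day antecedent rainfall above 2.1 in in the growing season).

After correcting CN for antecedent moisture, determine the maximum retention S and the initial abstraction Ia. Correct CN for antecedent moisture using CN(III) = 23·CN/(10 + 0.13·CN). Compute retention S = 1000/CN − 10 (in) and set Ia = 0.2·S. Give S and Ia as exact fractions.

CN(III) from CN(II)=66: (23·66)/(10 + 0.13·66) = 75900/929 ≈ 81.701
Retention S: 1000/CN − 10 with CN=81.701 → S = 1700/759 ≈ 2.240 in
Ia = 0.2S: 0.2·2.240 = 0.448 in (exactly 340/759)

S = 1700/759 in ≈ 2.240 in; Ia = 340/759 in ≈ 0.448 in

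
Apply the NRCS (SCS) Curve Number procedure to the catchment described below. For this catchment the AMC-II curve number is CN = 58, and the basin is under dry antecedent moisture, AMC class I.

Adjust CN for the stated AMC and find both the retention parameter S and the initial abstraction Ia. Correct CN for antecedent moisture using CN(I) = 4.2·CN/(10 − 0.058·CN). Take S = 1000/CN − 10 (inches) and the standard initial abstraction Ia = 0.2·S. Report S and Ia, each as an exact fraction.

S = 500/29 in ≈ 17.241 in; Ia = 100/29 in ≈ 3.448 in

Dry (AMC I): CN(I) = 4.2·58/(10 − 0.058·58) = (1218/5)/(1659/250) = 2900/79 ≈ 36.709
Max retention: S = 1000/(2900/79) − 10 = 500/29 in (≈ 17.241 in)
Ia = 0.2·(500/29) = 100/29 in ≈ 3.448 in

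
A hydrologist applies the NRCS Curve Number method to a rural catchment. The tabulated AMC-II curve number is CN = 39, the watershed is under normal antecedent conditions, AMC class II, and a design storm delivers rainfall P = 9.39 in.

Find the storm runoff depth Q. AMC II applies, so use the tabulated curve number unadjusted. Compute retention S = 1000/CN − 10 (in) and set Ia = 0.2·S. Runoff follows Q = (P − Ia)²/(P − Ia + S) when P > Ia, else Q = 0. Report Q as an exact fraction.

Q = 596385241/333141900 in ≈ 1.790 in

CN(II) = 39; AMC II needs no correction.
Max retention: S = 1000/39 − 10 = 610/39 in (≈ 15.641 in)
Ia = 0.2S: 0.2·15.641 = 3.128 in (exactly 122/39)
Since P=9.390 > Ia=3.128: effective rainfall P−Ia = 24421/3900 in
Q: (24421/3900)² ÷ (85421/3900) = 596385241/333141900 in (≈ 1.790 in)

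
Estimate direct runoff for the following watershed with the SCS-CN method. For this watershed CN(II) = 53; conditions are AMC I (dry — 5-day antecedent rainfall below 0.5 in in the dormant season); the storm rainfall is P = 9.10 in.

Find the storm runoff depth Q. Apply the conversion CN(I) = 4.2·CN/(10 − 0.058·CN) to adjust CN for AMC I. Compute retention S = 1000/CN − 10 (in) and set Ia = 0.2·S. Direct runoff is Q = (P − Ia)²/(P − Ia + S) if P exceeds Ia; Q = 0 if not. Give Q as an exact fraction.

Q = 2946644089/3219719790 in ≈ 0.915 in

CN(I) from CN(II)=53: (4.2·53)/(10 − 0.058·53) = 111300/3463 ≈ 32.140
Max retention: S = 1000/(111300/3463) − 10 = 23500/1113 in (≈ 21.114 in)
Ia = 0.2·(23500/1113) = 4700/1113 in ≈ 4.223 in
P − Ia = 9.100 − 4.223 = 54283/11130 ≈ 4.877 in (> 0, runoff occurs)
Q = (54283/11130)²/((54283/11130) + 23500/1113) = (2946644089/123876900)/(289283/11130) = 2946644089/3219719790 in ≈ 0.915 in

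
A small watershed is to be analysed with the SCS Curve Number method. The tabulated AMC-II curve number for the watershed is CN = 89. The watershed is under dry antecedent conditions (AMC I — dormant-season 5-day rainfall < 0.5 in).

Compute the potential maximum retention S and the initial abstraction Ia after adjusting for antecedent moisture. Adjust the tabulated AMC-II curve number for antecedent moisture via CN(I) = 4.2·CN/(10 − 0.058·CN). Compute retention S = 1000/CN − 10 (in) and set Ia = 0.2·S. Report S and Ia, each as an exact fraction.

S = 5500/1869 in ≈ 2.943 in; Ia = 1100/1869 in ≈ 0.589 in

CN(I) from CN(II)=89: (4.2·89)/(10 − 0.058·89) = 186900/2419 ≈ 77.263
S = 1000/(186900/2419) − 10 = 5500/1869 in ≈ 2.943 in
Initial abstraction Ia = S/5 = (5500/1869)/5 = 1100/1869 ≈ 0.589 in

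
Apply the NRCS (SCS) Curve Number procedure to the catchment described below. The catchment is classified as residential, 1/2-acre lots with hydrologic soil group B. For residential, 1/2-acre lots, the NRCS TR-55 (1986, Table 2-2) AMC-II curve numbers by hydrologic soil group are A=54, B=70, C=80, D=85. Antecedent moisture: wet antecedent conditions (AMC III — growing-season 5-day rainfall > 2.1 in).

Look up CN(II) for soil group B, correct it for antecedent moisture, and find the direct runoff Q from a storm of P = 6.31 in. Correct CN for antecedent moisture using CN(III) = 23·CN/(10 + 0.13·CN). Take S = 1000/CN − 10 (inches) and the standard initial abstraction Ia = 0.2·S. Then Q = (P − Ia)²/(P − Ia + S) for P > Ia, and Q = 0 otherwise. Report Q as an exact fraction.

NRCS table: residential, 1/2-acre lots, soil group B → CN(II) = 70
Adjust CN=70 to AMC III: 23·70/(10 + 0.13·70) → 1610 ÷ (191/10) = 16100/191 ≈ 84.293
Max retention: S = 1000/(16100/191) − 10 = 300/161 in (≈ 1.863 in)
Ia = 0.2·(300/161) = 60/161 in ≈ 0.373 in
Excess rainfall: 6.310 − 0.373 = 5.937 in; P > Ia so Q > 0
Runoff Q = (P−Ia)²/(P−Ia+S) = (5.937)²/(5.937+1.863) = 9137639281/2022015100 ≈ 4.519 in

Q = 9137639281/2022015100 in ≈ 4.519 in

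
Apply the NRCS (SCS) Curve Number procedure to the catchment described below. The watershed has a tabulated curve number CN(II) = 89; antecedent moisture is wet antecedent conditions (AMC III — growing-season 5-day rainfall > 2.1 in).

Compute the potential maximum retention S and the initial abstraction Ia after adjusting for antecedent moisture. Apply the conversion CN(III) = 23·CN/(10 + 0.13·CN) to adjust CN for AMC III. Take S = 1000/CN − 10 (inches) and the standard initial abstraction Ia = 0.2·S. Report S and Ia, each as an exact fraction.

Adjust CN=89 to AMC III: 23·89/(10 + 0.13·89) → 2047 ÷ (2157/100) = 204700/2157 ≈ 94.900
Retention S: 1000/CN − 10 with CN=94.900 → S = 1100/2047 ≈ 0.537 in
Ia = 0.2·(1100/2047) = 220/2047 in ≈ 0.107 in

S = 1100/2047 in ≈ 0.537 in; Ia = 220/2047 in ≈ 0.107 in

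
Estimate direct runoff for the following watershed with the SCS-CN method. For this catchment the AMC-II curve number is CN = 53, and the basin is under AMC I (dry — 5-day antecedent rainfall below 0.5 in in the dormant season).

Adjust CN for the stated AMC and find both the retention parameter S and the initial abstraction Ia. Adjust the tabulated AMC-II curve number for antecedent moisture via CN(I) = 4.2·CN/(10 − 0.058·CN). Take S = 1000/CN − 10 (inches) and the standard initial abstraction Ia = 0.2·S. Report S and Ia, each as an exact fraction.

Dry (AMC I): CN(I) = 4.2·53/(10 − 0.058·53) = (1113/5)/(3463/500) = 111300/3463 ≈ 32.140
Retention S: 1000/CN − 10 with CN=32.140 → S = 23500/1113 ≈ 21.114 in
Initial abstraction Ia = S/5 = (23500/1113)/5 = 4700/1113 ≈ 4.223 in

S = 23500/1113 in ≈ 21.114 in; Ia = 4700/1113 in ≈ 4.223 in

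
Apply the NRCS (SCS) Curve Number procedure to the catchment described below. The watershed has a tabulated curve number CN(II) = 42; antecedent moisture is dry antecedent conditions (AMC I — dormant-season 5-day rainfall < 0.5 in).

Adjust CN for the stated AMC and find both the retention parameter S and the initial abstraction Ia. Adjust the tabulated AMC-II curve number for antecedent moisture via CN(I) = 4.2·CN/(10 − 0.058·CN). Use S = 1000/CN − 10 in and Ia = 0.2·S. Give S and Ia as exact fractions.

CN(I) from CN(II)=42: (4.2·42)/(10 − 0.058·42) = 44100/1891 ≈ 23.321
S = 1000/(44100/1891) − 10 = 14500/441 in ≈ 32.880 in
Ia = 0.2·(14500/441) = 2900/441 in ≈ 6.576 in

S = 14500/441 in ≈ 32.880 in; Ia = 2900/441 in ≈ 6.576 in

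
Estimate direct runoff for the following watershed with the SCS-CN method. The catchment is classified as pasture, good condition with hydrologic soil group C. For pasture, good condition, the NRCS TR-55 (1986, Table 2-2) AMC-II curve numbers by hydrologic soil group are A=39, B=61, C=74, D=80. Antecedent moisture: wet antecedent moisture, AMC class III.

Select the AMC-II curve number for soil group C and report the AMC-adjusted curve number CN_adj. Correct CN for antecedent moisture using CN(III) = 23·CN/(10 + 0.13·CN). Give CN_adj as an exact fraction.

NRCS table: pasture, good condition, soil group C → CN(II) = 74
Adjust CN=74 to AMC III: 23·74/(10 + 0.13·74) → 1702 ÷ (981/50) = 85100/981 ≈ 86.748

CN_adj = 85100/981 ≈ 86.748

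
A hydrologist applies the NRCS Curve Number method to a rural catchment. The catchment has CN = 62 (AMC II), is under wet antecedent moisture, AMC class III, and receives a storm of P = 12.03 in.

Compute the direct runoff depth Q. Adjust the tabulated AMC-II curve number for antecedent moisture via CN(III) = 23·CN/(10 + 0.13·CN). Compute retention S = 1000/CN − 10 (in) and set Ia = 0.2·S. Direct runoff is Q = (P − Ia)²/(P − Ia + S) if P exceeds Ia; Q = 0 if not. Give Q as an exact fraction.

Wet (AMC III): CN(III) = 23·62/(10 + 0.13·62) = 1426/(903/50) = 71300/903 ≈ 78.959
S = 1000/(71300/903) − 10 = 1900/713 in ≈ 2.665 in
Ia = 0.2S: 0.2·2.665 = 0.533 in (exactly 380/713)
Excess rainfall: 12.030 − 0.533 = 11.497 in; P > Ia so Q > 0
Q: (819739/71300)² ÷ (1009739/71300) = 671972028121/71994390700 in (≈ 9.334 in)

Q = 671972028121/71994390700 in ≈ 9.334 in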